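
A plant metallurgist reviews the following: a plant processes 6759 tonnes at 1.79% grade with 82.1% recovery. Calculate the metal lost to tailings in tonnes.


21.6565 tonnes

Total metal in feed:
= 6759 * 1.79 / 100 = 120.9861 tonnes
Metal recovered:
= 120.9861 * 82.1 / 100 = 99.3295881 tonnes
Metal lost to tailings:
= 120.9861 - 99.3295881
= 21.6565 tonnes


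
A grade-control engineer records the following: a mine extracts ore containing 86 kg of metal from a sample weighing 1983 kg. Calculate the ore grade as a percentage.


4.3369%

Ore grade = (metal mass / ore mass) * 100
= (86 / 1983) * 100
= 0.04336863338 * 100
= 4.3369%


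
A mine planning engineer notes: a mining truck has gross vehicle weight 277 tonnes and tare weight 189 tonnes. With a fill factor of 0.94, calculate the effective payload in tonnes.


Maximum payload = gross - tare
= 277 - 189 = 88 tonnes
Effective payload = max payload * fill factor
= 88 * 0.94
= 82.72 tonnes

82.72 tonnes


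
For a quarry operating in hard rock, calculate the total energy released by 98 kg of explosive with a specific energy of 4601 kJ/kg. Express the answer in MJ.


450.898 MJ

Energy = mass * specific_energy / 1000
= 98 * 4601 / 1000
= 450898 / 1000
= 450.898 MJ


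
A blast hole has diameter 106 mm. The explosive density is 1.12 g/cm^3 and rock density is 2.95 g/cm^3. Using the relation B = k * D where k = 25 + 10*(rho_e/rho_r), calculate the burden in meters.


First, compute k:
rho_e / rho_r = 1.12 / 2.95 = 0.3796610169
k = 25 + 10 * 0.3796610169 = 28.79661017
Then, compute burden:
B = k * D / 1000 = 28.79661017 * 106 / 1000
= 3052.440678 / 1000
= 3.0524 m

3.0524 m


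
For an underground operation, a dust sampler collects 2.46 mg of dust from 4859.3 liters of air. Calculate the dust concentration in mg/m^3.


Convert liters to m^3: 1 m^3 = 1000 L
Concentration = mass / volume * 1000
= 2.46 / 4859.3 * 1000
= 0.0005062457556 * 1000
= 0.5062 mg/m^3

0.5062 mg/m^3


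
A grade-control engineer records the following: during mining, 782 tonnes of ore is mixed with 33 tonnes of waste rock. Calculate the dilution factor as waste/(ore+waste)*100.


Total material = ore + waste
= 782 + 33 = 815 tonnes
Dilution = waste / total * 100
= 33 / 815 * 100
= 0.04049079755 * 100
= 4.0491%

4.0491%


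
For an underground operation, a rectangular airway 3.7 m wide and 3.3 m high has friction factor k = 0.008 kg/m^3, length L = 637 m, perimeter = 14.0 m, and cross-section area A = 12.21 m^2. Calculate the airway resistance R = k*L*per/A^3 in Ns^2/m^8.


0.0392 Ns^2/m^8

Compute the numerator:
k * L * per = 0.008 * 637 * 14.0
= 71.344
Compute the denominator:
A^3 = 12.21^3 = 1820.316861
Resistance:
R = 71.344 / 1820.316861
= 0.0392 Ns^2/m^8


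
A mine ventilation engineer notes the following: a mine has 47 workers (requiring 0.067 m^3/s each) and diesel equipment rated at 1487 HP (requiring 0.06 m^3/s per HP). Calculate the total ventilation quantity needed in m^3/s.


Airflow for workers:
Q_people = 47 * 0.067 = 3.149 m^3/s
Airflow for diesel equipment:
Q_diesel = 1487 * 0.06 = 89.22 m^3/s
Total ventilation:
Q_total = 3.149 + 89.22
= 92.369 m^3/s

92.369 m^3/s


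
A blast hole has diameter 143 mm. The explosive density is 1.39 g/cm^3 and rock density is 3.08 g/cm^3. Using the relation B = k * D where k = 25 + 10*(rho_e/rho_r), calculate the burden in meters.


4.2204 m

First, compute k:
rho_e / rho_r = 1.39 / 3.08 = 0.4512987013
k = 25 + 10 * 0.4512987013 = 29.51298701
Then, compute burden:
B = k * D / 1000 = 29.51298701 * 143 / 1000
= 4220.357143 / 1000
= 4.2204 m


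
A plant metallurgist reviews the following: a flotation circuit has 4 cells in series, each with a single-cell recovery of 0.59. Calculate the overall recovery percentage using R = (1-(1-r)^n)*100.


97.1742%

Complement of single-cell recovery:
1 - r = 1 - 0.59 = 0.41
Raise to power n:
(1 - r)^4 = 0.41^4 = 0.02825761
Overall recovery:
R = (1 - 0.02825761) * 100
= 97.1742%


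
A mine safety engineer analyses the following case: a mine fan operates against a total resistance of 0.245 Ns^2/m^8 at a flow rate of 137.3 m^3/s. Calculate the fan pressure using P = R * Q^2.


Compute Q^2:
Q^2 = 137.3^2 = 18851.29
Compute pressure:
P = R * Q^2 = 0.245 * 18851.29
= 4618.5661 Pa

4618.5661 Pa


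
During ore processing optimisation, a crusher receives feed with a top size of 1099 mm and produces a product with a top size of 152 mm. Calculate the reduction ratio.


7.2303

Reduction ratio = feed size / product size
= 1099 / 152
= 7.2303


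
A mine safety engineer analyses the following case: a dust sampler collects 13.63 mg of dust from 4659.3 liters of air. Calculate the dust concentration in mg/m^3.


Convert liters to m^3: 1 m^3 = 1000 L
Concentration = mass / volume * 1000
= 13.63 / 4659.3 * 1000
= 0.002925332131 * 1000
= 2.9253 mg/m^3

2.9253 mg/m^3


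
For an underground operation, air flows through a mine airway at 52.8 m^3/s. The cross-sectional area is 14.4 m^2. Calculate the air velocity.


3.6667 m/s

Velocity = flow rate / cross-sectional area
= 52.8 / 14.4
= 3.6667 m/s


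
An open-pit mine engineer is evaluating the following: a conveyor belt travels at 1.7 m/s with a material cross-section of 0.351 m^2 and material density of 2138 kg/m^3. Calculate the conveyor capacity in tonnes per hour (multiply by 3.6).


Volumetric flow = speed * area
= 1.7 * 0.351 = 0.5967 m^3/s
Mass flow = volumetric * density
= 0.5967 * 2138 = 1275.7446 kg/s
Convert to t/h: multiply by 3.6
Capacity = 1275.7446 * 3.6
= 4592.6806 t/h

4592.6806 t/h


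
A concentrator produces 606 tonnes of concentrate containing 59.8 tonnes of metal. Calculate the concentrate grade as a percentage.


9.868%

Grade = (metal in concentrate / concentrate mass) * 100
= (59.8 / 606) * 100
= 0.09867986799 * 100
= 9.868%


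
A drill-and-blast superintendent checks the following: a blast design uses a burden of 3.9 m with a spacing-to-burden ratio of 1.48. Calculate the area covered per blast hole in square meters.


22.5108 m^2

First, find the spacing:
Spacing = burden * ratio = 3.9 * 1.48
= 5.772 m
Then, calculate the area:
Area = burden * spacing = 3.9 * 5.772
= 22.5108 m^2


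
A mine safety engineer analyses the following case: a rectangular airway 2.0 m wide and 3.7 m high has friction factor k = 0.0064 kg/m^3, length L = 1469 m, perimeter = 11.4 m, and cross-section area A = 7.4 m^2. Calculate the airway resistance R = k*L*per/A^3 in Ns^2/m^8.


Compute the numerator:
k * L * per = 0.0064 * 1469 * 11.4
= 107.17824
Compute the denominator:
A^3 = 7.4^3 = 405.224
Resistance:
R = 107.17824 / 405.224
= 0.2645 Ns^2/m^8

0.2645 Ns^2/m^8


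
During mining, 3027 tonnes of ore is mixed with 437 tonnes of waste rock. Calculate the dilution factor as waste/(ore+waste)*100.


12.6155%

Total material = ore + waste
= 3027 + 437 = 3464 tonnes
Dilution = waste / total * 100
= 437 / 3464 * 100
= 0.1261547344 * 100
= 12.6155%


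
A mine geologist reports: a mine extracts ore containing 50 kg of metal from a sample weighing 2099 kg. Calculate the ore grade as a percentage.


Ore grade = (metal mass / ore mass) * 100
= (50 / 2099) * 100
= 0.02382086708 * 100
= 2.3821%

2.3821%


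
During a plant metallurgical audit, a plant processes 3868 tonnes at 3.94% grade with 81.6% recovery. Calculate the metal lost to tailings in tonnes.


28.0415 tonnes

Total metal in feed:
= 3868 * 3.94 / 100 = 152.3992 tonnes
Metal recovered:
= 152.3992 * 81.6 / 100 = 124.3577472 tonnes
Metal lost to tailings:
= 152.3992 - 124.3577472
= 28.0415 tonnes


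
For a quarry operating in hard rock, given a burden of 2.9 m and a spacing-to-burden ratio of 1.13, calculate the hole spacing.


Spacing = burden * ratio
= 2.9 * 1.13
= 3.277 m

3.277 m


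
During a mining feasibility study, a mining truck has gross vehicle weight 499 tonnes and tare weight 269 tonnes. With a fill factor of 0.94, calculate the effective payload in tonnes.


216.2 tonnes

Maximum payload = gross - tare
= 499 - 269 = 230 tonnes
Effective payload = max payload * fill factor
= 230 * 0.94
= 216.2 tonnes


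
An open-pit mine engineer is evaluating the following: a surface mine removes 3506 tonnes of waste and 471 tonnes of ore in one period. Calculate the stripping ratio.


Stripping ratio = waste tonnage / ore tonnage
= 3506 / 471
= 7.4437

7.4437


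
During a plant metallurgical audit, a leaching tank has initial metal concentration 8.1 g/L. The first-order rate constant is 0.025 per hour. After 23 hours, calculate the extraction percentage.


43.7295%

Compute the exponent:
-k * t = -0.025 * 23 = -0.575
Remaining concentration:
C = 8.1 * exp(-0.575)
= 8.1 * 0.5627048688
= 4.557909437 g/L
Extracted = 8.1 - 4.557909437 = 3.542090563 g/L
Extraction % = 3.542090563 / 8.1 * 100
= 43.7295%


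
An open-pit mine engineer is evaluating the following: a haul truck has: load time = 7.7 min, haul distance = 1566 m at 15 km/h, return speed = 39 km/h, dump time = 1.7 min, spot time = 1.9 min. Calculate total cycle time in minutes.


Convert haul speed to m/min: 15 * 1000/60 = 250 m/min
Haul time = 1566 / 250 = 6.264 min
Convert return speed to m/min: 39 * 1000/60 = 650 m/min
Return time = 1566 / 650 = 2.409230769 min
Total cycle time:
= 7.7 + 6.264 + 1.7 + 2.409230769 + 1.9
= 19.9732 min

19.9732 min


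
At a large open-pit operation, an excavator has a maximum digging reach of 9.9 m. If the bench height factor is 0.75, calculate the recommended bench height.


Bench height = reach * factor
= 9.9 * 0.75
= 7.425 m

7.425 m


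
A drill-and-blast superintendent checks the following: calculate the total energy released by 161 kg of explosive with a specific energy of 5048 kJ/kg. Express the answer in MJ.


Energy = mass * specific_energy / 1000
= 161 * 5048 / 1000
= 812728 / 1000
= 812.728 MJ

812.728 MJ


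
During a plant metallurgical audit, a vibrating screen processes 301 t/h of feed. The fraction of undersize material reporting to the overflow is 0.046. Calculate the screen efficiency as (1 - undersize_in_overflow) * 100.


95.4%

Screen efficiency = (1 - fraction of undersize in overflow) * 100
= (1 - 0.046) * 100
= 0.954 * 100
= 95.4%


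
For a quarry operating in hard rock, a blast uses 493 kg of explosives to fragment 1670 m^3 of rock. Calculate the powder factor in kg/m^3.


0.2952 kg/m^3

Powder factor = explosive mass / rock volume
= 493 / 1670
= 0.2952 kg/m^3


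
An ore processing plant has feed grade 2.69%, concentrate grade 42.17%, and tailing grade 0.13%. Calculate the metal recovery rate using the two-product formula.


Using the two-product formula:
R = 100 * c * (f - t) / (f * (c - t))
Numerator = 100 * 42.17 * (2.69 - 0.13)
= 100 * 42.17 * 2.56
= 10795.52
Denominator = 2.69 * (42.17 - 0.13)
= 2.69 * 42.04
= 113.0876
R = 10795.52 / 113.0876
= 95.4616%

95.4616%


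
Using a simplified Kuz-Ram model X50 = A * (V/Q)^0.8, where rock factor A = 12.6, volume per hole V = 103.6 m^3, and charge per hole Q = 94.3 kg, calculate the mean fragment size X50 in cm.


13.5847 cm

Compute V/Q:
V/Q = 103.6 / 94.3 = 1.098621421
Raise to the power 0.8:
(V/Q)^0.8 = 1.098621421^0.8 = 1.07814817
Multiply by A:
X50 = 12.6 * 1.07814817
= 13.5847 cm


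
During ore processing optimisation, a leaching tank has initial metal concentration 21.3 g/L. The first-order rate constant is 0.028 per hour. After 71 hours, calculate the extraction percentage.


86.3031%

Compute the exponent:
-k * t = -0.028 * 71 = -1.988
Remaining concentration:
C = 21.3 * exp(-1.988)
= 21.3 * 0.1369690899
= 2.917441614 g/L
Extracted = 21.3 - 2.917441614 = 18.38255839 g/L
Extraction % = 18.38255839 / 21.3 * 100
= 86.3031%


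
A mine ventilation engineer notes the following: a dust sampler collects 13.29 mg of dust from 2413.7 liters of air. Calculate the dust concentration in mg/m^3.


5.5061 mg/m^3

Convert liters to m^3: 1 m^3 = 1000 L
Concentration = mass / volume * 1000
= 13.29 / 2413.7 * 1000
= 0.00550606952 * 1000
= 5.5061 mg/m^3


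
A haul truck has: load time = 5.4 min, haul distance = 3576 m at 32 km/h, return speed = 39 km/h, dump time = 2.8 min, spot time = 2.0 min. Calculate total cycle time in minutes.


22.4065 min

Convert haul speed to m/min: 32 * 1000/60 = 533.3333333 m/min
Haul time = 3576 / 533.3333333 = 6.705 min
Convert return speed to m/min: 39 * 1000/60 = 650 m/min
Return time = 3576 / 650 = 5.501538462 min
Total cycle time:
= 5.4 + 6.705 + 2.8 + 5.501538462 + 2.0
= 22.4065 min


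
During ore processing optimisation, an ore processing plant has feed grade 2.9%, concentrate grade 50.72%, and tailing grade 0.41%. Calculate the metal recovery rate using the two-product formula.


86.5618%

Using the two-product formula:
R = 100 * c * (f - t) / (f * (c - t))
Numerator = 100 * 50.72 * (2.9 - 0.41)
= 100 * 50.72 * 2.49
= 12629.28
Denominator = 2.9 * (50.72 - 0.41)
= 2.9 * 50.31
= 145.899
R = 12629.28 / 145.899
= 86.5618%


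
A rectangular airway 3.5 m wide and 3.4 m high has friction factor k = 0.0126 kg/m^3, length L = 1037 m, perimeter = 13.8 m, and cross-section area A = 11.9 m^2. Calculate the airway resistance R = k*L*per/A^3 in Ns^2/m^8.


0.107 Ns^2/m^8

Compute the numerator:
k * L * per = 0.0126 * 1037 * 13.8
= 180.31356
Compute the denominator:
A^3 = 11.9^3 = 1685.159
Resistance:
R = 180.31356 / 1685.159
= 0.107 Ns^2/m^8


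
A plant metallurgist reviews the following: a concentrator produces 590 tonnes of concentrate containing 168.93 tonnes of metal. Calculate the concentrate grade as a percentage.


28.6322%

Grade = (metal in concentrate / concentrate mass) * 100
= (168.93 / 590) * 100
= 0.2863220339 * 100
= 28.6322%


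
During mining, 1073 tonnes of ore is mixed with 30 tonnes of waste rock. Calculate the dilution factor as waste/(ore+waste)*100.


2.7199%

Total material = ore + waste
= 1073 + 30 = 1103 tonnes
Dilution = waste / total * 100
= 30 / 1103 * 100
= 0.02719854941 * 100
= 2.7199%


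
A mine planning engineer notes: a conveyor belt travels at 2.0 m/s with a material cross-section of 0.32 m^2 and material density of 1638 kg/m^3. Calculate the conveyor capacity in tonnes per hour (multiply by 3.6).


3773.952 t/h

Volumetric flow = speed * area
= 2.0 * 0.32 = 0.64 m^3/s
Mass flow = volumetric * density
= 0.64 * 1638 = 1048.32 kg/s
Convert to t/h: multiply by 3.6
Capacity = 1048.32 * 3.6
= 3773.952 t/h


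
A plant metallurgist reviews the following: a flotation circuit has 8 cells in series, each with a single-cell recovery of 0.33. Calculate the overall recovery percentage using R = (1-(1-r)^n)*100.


Complement of single-cell recovery:
1 - r = 1 - 0.33 = 0.67
Raise to power n:
(1 - r)^8 = 0.67^8 = 0.04060676776
Overall recovery:
R = (1 - 0.04060676776) * 100
= 95.9393%

95.9393%


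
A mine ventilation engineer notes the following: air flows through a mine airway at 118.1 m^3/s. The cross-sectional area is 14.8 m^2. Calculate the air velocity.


7.9797 m/s

Velocity = flow rate / cross-sectional area
= 118.1 / 14.8
= 7.9797 m/s


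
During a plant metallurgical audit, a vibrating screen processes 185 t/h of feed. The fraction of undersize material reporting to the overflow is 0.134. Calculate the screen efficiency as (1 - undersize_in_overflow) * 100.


86.6%

Screen efficiency = (1 - fraction of undersize in overflow) * 100
= (1 - 0.134) * 100
= 0.866 * 100
= 86.6%


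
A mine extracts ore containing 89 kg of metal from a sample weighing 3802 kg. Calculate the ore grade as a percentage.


Ore grade = (metal mass / ore mass) * 100
= (89 / 3802) * 100
= 0.02340873225 * 100
= 2.3409%

2.3409%


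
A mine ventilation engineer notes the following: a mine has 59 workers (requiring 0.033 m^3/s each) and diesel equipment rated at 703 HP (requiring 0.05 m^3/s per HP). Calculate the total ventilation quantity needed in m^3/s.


Airflow for workers:
Q_people = 59 * 0.033 = 1.947 m^3/s
Airflow for diesel equipment:
Q_diesel = 703 * 0.05 = 35.15 m^3/s
Total ventilation:
Q_total = 1.947 + 35.15
= 37.097 m^3/s

37.097 m^3/s


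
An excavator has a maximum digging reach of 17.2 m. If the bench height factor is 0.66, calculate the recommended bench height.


Bench height = reach * factor
= 17.2 * 0.66
= 11.352 m

11.352 m


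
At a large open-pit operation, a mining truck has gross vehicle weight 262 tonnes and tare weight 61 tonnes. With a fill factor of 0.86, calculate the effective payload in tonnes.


172.86 tonnes

Maximum payload = gross - tare
= 262 - 61 = 201 tonnes
Effective payload = max payload * fill factor
= 201 * 0.86
= 172.86 tonnes


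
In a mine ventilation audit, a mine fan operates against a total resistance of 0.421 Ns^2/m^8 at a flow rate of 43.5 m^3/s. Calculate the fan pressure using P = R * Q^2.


796.6373 Pa

Compute Q^2:
Q^2 = 43.5^2 = 1892.25
Compute pressure:
P = R * Q^2 = 0.421 * 1892.25
= 796.6373 Pa


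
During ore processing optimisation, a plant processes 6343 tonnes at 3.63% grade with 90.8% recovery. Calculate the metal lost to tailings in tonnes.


Total metal in feed:
= 6343 * 3.63 / 100 = 230.2509 tonnes
Metal recovered:
= 230.2509 * 90.8 / 100 = 209.0678172 tonnes
Metal lost to tailings:
= 230.2509 - 209.0678172
= 21.1831 tonnes

21.1831 tonnes


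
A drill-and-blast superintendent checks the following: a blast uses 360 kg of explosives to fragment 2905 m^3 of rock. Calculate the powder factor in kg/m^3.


0.1239 kg/m^3

Powder factor = explosive mass / rock volume
= 360 / 2905
= 0.1239 kg/m^3


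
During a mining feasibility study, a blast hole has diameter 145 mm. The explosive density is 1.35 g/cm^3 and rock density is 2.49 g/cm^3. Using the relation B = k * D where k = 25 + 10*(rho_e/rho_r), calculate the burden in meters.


4.4111 m

First, compute k:
rho_e / rho_r = 1.35 / 2.49 = 0.5421686747
k = 25 + 10 * 0.5421686747 = 30.42168675
Then, compute burden:
B = k * D / 1000 = 30.42168675 * 145 / 1000
= 4411.144578 / 1000
= 4.4111 m


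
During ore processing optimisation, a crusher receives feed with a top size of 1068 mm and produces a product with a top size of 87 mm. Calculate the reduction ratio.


Reduction ratio = feed size / product size
= 1068 / 87
= 12.2759

12.2759


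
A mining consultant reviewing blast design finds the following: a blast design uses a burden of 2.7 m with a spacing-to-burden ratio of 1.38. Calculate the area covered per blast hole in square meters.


First, find the spacing:
Spacing = burden * ratio = 2.7 * 1.38
= 3.726 m
Then, calculate the area:
Area = burden * spacing = 2.7 * 3.726
= 10.0602 m^2

10.0602 m^2


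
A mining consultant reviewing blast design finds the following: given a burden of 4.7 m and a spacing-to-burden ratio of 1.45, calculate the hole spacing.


Spacing = burden * ratio
= 4.7 * 1.45
= 6.815 m

6.815 m


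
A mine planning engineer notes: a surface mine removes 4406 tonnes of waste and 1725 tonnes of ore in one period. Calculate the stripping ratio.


2.5542

Stripping ratio = waste tonnage / ore tonnage
= 4406 / 1725
= 2.5542


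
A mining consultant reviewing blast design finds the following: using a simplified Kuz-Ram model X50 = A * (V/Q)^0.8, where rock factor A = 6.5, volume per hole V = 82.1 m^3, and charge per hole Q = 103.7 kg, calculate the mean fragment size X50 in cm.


5.3922 cm

Compute V/Q:
V/Q = 82.1 / 103.7 = 0.7917068467
Raise to the power 0.8:
(V/Q)^0.8 = 0.7917068467^0.8 = 0.8295671012
Multiply by A:
X50 = 6.5 * 0.8295671012
= 5.3922 cm


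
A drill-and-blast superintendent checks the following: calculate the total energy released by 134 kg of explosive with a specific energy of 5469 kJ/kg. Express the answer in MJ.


Energy = mass * specific_energy / 1000
= 134 * 5469 / 1000
= 732846 / 1000
= 732.846 MJ

732.846 MJ


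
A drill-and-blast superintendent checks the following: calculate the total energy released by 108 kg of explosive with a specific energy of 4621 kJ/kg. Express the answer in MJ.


499.068 MJ

Energy = mass * specific_energy / 1000
= 108 * 4621 / 1000
= 499068 / 1000
= 499.068 MJ


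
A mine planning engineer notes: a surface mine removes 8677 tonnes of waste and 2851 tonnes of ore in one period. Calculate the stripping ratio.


3.0435

Stripping ratio = waste tonnage / ore tonnage
= 8677 / 2851
= 3.0435


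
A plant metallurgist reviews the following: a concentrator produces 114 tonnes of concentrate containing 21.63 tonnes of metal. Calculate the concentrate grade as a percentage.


18.9737%

Grade = (metal in concentrate / concentrate mass) * 100
= (21.63 / 114) * 100
= 0.1897368421 * 100
= 18.9737%


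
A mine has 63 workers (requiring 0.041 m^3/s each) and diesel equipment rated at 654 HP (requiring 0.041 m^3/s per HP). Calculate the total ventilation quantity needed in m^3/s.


29.397 m^3/s

Airflow for workers:
Q_people = 63 * 0.041 = 2.583 m^3/s
Airflow for diesel equipment:
Q_diesel = 654 * 0.041 = 26.814 m^3/s
Total ventilation:
Q_total = 2.583 + 26.814
= 29.397 m^3/s


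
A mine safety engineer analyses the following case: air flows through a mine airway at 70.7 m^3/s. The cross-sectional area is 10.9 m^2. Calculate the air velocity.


6.4862 m/s

Velocity = flow rate / cross-sectional area
= 70.7 / 10.9
= 6.4862 m/s


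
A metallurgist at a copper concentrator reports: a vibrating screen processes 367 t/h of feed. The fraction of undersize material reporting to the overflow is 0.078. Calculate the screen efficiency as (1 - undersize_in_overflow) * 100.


92.2%

Screen efficiency = (1 - fraction of undersize in overflow) * 100
= (1 - 0.078) * 100
= 0.922 * 100
= 92.2%


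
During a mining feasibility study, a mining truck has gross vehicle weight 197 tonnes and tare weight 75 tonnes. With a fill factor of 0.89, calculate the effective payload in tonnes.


108.58 tonnes

Maximum payload = gross - tare
= 197 - 75 = 122 tonnes
Effective payload = max payload * fill factor
= 122 * 0.89
= 108.58 tonnes


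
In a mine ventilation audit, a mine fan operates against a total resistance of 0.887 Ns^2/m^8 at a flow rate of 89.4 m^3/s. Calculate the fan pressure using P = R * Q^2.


7089.2233 Pa

Compute Q^2:
Q^2 = 89.4^2 = 7992.36
Compute pressure:
P = R * Q^2 = 0.887 * 7992.36
= 7089.2233 Pa


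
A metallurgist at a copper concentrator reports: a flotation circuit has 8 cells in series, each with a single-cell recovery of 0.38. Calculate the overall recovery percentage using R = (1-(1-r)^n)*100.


97.8166%

Complement of single-cell recovery:
1 - r = 1 - 0.38 = 0.62
Raise to power n:
(1 - r)^8 = 0.62^8 = 0.02183401056
Overall recovery:
R = (1 - 0.02183401056) * 100
= 97.8166%


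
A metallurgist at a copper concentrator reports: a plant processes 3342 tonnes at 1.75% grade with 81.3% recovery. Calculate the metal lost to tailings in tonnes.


Total metal in feed:
= 3342 * 1.75 / 100 = 58.485 tonnes
Metal recovered:
= 58.485 * 81.3 / 100 = 47.548305 tonnes
Metal lost to tailings:
= 58.485 - 47.548305
= 10.9367 tonnes

10.9367 tonnes


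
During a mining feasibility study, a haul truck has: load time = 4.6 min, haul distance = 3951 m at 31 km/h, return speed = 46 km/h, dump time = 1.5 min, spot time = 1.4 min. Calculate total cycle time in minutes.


20.3006 min

Convert haul speed to m/min: 31 * 1000/60 = 516.6666667 m/min
Haul time = 3951 / 516.6666667 = 7.647096774 min
Convert return speed to m/min: 46 * 1000/60 = 766.6666667 m/min
Return time = 3951 / 766.6666667 = 5.153478261 min
Total cycle time:
= 4.6 + 7.647096774 + 1.5 + 5.153478261 + 1.4
= 20.3006 min


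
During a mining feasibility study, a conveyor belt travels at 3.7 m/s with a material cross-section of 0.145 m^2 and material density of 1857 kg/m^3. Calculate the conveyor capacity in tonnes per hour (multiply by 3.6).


Volumetric flow = speed * area
= 3.7 * 0.145 = 0.5365 m^3/s
Mass flow = volumetric * density
= 0.5365 * 1857 = 996.2805 kg/s
Convert to t/h: multiply by 3.6
Capacity = 996.2805 * 3.6
= 3586.6098 t/h

3586.6098 t/h


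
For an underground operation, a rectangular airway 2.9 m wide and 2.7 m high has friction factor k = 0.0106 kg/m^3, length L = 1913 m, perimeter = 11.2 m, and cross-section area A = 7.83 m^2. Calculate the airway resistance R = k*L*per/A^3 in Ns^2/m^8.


0.4731 Ns^2/m^8

Compute the numerator:
k * L * per = 0.0106 * 1913 * 11.2
= 227.11136
Compute the denominator:
A^3 = 7.83^3 = 480.048687
Resistance:
R = 227.11136 / 480.048687
= 0.4731 Ns^2/m^8


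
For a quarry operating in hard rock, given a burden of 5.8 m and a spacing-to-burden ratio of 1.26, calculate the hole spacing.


7.308 m

Spacing = burden * ratio
= 5.8 * 1.26
= 7.308 m


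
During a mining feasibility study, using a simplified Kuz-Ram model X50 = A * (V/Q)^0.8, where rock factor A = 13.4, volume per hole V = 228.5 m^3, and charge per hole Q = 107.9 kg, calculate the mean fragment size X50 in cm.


Compute V/Q:
V/Q = 228.5 / 107.9 = 2.117701576
Raise to the power 0.8:
(V/Q)^0.8 = 2.117701576^0.8 = 1.822601854
Multiply by A:
X50 = 13.4 * 1.822601854
= 24.4229 cm

24.4229 cm


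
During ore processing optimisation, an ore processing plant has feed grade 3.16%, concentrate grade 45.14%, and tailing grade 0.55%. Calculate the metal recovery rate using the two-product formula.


Using the two-product formula:
R = 100 * c * (f - t) / (f * (c - t))
Numerator = 100 * 45.14 * (3.16 - 0.55)
= 100 * 45.14 * 2.61
= 11781.54
Denominator = 3.16 * (45.14 - 0.55)
= 3.16 * 44.59
= 140.9044
R = 11781.54 / 140.9044
= 83.6137%

83.6137%


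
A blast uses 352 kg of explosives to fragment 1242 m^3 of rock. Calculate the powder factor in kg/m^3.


0.2834 kg/m^3

Powder factor = explosive mass / rock volume
= 352 / 1242
= 0.2834 kg/m^3


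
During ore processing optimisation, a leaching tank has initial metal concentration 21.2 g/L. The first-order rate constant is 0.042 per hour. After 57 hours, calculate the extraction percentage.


90.8736%

Compute the exponent:
-k * t = -0.042 * 57 = -2.394
Remaining concentration:
C = 21.2 * exp(-2.394)
= 21.2 * 0.0912638972
= 1.934794621 g/L
Extracted = 21.2 - 1.934794621 = 19.26520538 g/L
Extraction % = 19.26520538 / 21.2 * 100
= 90.8736%


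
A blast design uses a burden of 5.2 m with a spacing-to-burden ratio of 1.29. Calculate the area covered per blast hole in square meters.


First, find the spacing:
Spacing = burden * ratio = 5.2 * 1.29
= 6.708 m
Then, calculate the area:
Area = burden * spacing = 5.2 * 6.708
= 34.8816 m^2

34.8816 m^2


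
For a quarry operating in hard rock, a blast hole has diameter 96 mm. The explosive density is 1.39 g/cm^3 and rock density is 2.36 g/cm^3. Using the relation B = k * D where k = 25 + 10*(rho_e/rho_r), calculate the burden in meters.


2.9654 m

First, compute k:
rho_e / rho_r = 1.39 / 2.36 = 0.5889830508
k = 25 + 10 * 0.5889830508 = 30.88983051
Then, compute burden:
B = k * D / 1000 = 30.88983051 * 96 / 1000
= 2965.423729 / 1000
= 2.9654 m


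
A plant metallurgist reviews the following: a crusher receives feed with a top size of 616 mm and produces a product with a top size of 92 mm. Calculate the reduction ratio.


Reduction ratio = feed size / product size
= 616 / 92
= 6.6957

6.6957


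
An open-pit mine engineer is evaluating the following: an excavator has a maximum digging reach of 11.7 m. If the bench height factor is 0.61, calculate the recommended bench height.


Bench height = reach * factor
= 11.7 * 0.61
= 7.137 m

7.137 m


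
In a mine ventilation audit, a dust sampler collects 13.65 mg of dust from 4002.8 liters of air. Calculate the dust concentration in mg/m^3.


3.4101 mg/m^3

Convert liters to m^3: 1 m^3 = 1000 L
Concentration = mass / volume * 1000
= 13.65 / 4002.8 * 1000
= 0.003410112921 * 1000
= 3.4101 mg/m^3


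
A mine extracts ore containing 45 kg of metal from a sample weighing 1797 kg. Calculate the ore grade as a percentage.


Ore grade = (metal mass / ore mass) * 100
= (45 / 1797) * 100
= 0.02504173623 * 100
= 2.5042%

2.5042%


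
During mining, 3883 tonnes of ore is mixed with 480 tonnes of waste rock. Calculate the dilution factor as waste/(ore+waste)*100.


Total material = ore + waste
= 3883 + 480 = 4363 tonnes
Dilution = waste / total * 100
= 480 / 4363 * 100
= 0.110016044 * 100
= 11.0016%

11.0016%


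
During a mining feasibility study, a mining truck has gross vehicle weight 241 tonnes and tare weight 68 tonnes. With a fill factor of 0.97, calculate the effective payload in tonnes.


Maximum payload = gross - tare
= 241 - 68 = 173 tonnes
Effective payload = max payload * fill factor
= 173 * 0.97
= 167.81 tonnes

167.81 tonnes


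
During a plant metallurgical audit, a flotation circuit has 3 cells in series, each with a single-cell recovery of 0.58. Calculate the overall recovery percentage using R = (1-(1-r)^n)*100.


Complement of single-cell recovery:
1 - r = 1 - 0.58 = 0.42
Raise to power n:
(1 - r)^3 = 0.42^3 = 0.074088
Overall recovery:
R = (1 - 0.074088) * 100
= 92.5912%

92.5912%


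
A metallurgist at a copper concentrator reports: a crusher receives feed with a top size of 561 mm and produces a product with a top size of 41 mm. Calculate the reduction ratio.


Reduction ratio = feed size / product size
= 561 / 41
= 13.6829

13.6829


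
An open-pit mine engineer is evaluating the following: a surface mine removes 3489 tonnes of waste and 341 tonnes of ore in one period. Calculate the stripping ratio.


Stripping ratio = waste tonnage / ore tonnage
= 3489 / 341
= 10.2317

10.2317


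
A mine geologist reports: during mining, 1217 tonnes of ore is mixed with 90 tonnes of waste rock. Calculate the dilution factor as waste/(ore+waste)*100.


6.886%

Total material = ore + waste
= 1217 + 90 = 1307 tonnes
Dilution = waste / total * 100
= 90 / 1307 * 100
= 0.0688599847 * 100
= 6.886%


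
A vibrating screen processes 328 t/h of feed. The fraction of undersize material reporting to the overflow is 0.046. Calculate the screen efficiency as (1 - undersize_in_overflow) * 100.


Screen efficiency = (1 - fraction of undersize in overflow) * 100
= (1 - 0.046) * 100
= 0.954 * 100
= 95.4%

95.4%


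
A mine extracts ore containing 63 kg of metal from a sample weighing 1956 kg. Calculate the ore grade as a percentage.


3.2209%

Ore grade = (metal mass / ore mass) * 100
= (63 / 1956) * 100
= 0.03220858896 * 100
= 3.2209%


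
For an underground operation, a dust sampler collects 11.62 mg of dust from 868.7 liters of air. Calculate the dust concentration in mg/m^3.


13.3763 mg/m^3

Convert liters to m^3: 1 m^3 = 1000 L
Concentration = mass / volume * 1000
= 11.62 / 868.7 * 1000
= 0.01337630943 * 1000
= 13.3763 mg/m^3


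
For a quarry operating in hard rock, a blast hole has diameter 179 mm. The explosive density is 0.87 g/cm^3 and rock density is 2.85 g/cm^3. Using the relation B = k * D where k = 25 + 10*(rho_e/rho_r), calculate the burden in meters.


5.0214 m

First, compute k:
rho_e / rho_r = 0.87 / 2.85 = 0.3052631579
k = 25 + 10 * 0.3052631579 = 28.05263158
Then, compute burden:
B = k * D / 1000 = 28.05263158 * 179 / 1000
= 5021.421053 / 1000
= 5.0214 m


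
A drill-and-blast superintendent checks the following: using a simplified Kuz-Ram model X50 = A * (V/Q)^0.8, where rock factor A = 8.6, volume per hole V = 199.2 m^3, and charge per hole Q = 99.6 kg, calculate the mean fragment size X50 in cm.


14.9735 cm

Compute V/Q:
V/Q = 199.2 / 99.6 = 2
Raise to the power 0.8:
(V/Q)^0.8 = 2^0.8 = 1.741101127
Multiply by A:
X50 = 8.6 * 1.741101127
= 14.9735 cm


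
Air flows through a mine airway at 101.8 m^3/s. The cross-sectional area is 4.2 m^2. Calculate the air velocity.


Velocity = flow rate / cross-sectional area
= 101.8 / 4.2
= 24.2381 m/s

24.2381 m/s


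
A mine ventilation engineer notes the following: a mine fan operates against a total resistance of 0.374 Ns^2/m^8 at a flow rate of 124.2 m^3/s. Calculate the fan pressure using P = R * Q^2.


Compute Q^2:
Q^2 = 124.2^2 = 15425.64
Compute pressure:
P = R * Q^2 = 0.374 * 15425.64
= 5769.1894 Pa

5769.1894 Pa


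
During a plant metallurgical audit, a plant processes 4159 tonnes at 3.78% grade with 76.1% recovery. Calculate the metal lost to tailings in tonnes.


Total metal in feed:
= 4159 * 3.78 / 100 = 157.2102 tonnes
Metal recovered:
= 157.2102 * 76.1 / 100 = 119.6369622 tonnes
Metal lost to tailings:
= 157.2102 - 119.6369622
= 37.5732 tonnes

37.5732 tonnes


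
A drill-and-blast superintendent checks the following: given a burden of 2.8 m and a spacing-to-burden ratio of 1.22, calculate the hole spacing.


Spacing = burden * ratio
= 2.8 * 1.22
= 3.416 m

3.416 m


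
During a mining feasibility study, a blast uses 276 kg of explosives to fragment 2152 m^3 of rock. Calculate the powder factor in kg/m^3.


0.1283 kg/m^3

Powder factor = explosive mass / rock volume
= 276 / 2152
= 0.1283 kg/m^3


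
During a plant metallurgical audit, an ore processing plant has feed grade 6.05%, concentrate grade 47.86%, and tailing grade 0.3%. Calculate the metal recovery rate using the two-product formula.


95.6408%

Using the two-product formula:
R = 100 * c * (f - t) / (f * (c - t))
Numerator = 100 * 47.86 * (6.05 - 0.3)
= 100 * 47.86 * 5.75
= 27519.5
Denominator = 6.05 * (47.86 - 0.3)
= 6.05 * 47.56
= 287.738
R = 27519.5 / 287.738
= 95.6408%


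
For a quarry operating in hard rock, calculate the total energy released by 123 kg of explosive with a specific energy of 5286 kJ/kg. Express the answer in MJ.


Energy = mass * specific_energy / 1000
= 123 * 5286 / 1000
= 650178 / 1000
= 650.178 MJ

650.178 MJ


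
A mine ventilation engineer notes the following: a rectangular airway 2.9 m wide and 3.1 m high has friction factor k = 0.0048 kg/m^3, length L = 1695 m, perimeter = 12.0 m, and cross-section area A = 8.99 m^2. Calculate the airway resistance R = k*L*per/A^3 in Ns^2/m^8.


Compute the numerator:
k * L * per = 0.0048 * 1695 * 12.0
= 97.632
Compute the denominator:
A^3 = 8.99^3 = 726.572699
Resistance:
R = 97.632 / 726.572699
= 0.1344 Ns^2/m^8

0.1344 Ns^2/m^8


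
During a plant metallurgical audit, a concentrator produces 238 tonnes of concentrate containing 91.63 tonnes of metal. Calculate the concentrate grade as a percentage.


Grade = (metal in concentrate / concentrate mass) * 100
= (91.63 / 238) * 100
= 0.385 * 100
= 38.5%

38.5%


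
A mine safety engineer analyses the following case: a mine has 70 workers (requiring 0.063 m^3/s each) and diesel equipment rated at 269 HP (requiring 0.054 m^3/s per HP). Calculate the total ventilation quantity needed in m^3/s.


18.936 m^3/s

Airflow for workers:
Q_people = 70 * 0.063 = 4.41 m^3/s
Airflow for diesel equipment:
Q_diesel = 269 * 0.054 = 14.526 m^3/s
Total ventilation:
Q_total = 4.41 + 14.526
= 18.936 m^3/s


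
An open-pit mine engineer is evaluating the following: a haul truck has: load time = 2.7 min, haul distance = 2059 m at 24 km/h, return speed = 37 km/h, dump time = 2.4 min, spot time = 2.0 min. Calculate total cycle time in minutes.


Convert haul speed to m/min: 24 * 1000/60 = 400 m/min
Haul time = 2059 / 400 = 5.1475 min
Convert return speed to m/min: 37 * 1000/60 = 616.6666667 m/min
Return time = 2059 / 616.6666667 = 3.338918919 min
Total cycle time:
= 2.7 + 5.1475 + 2.4 + 3.338918919 + 2.0
= 15.5864 min

15.5864 min


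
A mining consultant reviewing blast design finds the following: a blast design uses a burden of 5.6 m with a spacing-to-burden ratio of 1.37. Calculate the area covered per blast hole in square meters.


First, find the spacing:
Spacing = burden * ratio = 5.6 * 1.37
= 7.672 m
Then, calculate the area:
Area = burden * spacing = 5.6 * 7.672
= 42.9632 m^2

42.9632 m^2


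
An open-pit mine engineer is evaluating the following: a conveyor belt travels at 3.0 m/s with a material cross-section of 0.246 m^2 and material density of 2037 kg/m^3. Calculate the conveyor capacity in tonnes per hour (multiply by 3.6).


5411.9016 t/h

Volumetric flow = speed * area
= 3.0 * 0.246 = 0.738 m^3/s
Mass flow = volumetric * density
= 0.738 * 2037 = 1503.306 kg/s
Convert to t/h: multiply by 3.6
Capacity = 1503.306 * 3.6
= 5411.9016 t/h


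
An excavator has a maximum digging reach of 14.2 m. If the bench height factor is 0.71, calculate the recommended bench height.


Bench height = reach * factor
= 14.2 * 0.71
= 10.082 m

10.082 m


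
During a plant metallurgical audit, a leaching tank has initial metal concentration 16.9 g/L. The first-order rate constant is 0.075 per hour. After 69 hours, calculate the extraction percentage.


99.4344%

Compute the exponent:
-k * t = -0.075 * 69 = -5.175
Remaining concentration:
C = 16.9 * exp(-5.175)
= 16.9 * 0.005656216914
= 0.09559006585 g/L
Extracted = 16.9 - 0.09559006585 = 16.80440993 g/L
Extraction % = 16.80440993 / 16.9 * 100
= 99.4344%


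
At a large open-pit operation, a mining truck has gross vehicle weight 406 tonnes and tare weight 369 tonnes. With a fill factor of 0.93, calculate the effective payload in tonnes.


34.41 tonnes

Maximum payload = gross - tare
= 406 - 369 = 37 tonnes
Effective payload = max payload * fill factor
= 37 * 0.93
= 34.41 tonnes


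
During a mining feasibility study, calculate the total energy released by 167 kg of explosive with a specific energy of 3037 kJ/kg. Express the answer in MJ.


507.179 MJ

Energy = mass * specific_energy / 1000
= 167 * 3037 / 1000
= 507179 / 1000
= 507.179 MJ


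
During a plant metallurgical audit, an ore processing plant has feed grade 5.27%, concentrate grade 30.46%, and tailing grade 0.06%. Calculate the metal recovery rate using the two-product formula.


99.0566%

Using the two-product formula:
R = 100 * c * (f - t) / (f * (c - t))
Numerator = 100 * 30.46 * (5.27 - 0.06)
= 100 * 30.46 * 5.21
= 15869.66
Denominator = 5.27 * (30.46 - 0.06)
= 5.27 * 30.4
= 160.208
R = 15869.66 / 160.208
= 99.0566%


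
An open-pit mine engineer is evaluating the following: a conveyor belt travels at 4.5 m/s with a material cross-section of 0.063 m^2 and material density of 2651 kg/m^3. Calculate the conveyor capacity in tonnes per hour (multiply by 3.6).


2705.6106 t/h

Volumetric flow = speed * area
= 4.5 * 0.063 = 0.2835 m^3/s
Mass flow = volumetric * density
= 0.2835 * 2651 = 751.5585 kg/s
Convert to t/h: multiply by 3.6
Capacity = 751.5585 * 3.6
= 2705.6106 t/h


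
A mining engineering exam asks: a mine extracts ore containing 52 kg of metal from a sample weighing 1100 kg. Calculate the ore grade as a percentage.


4.7273%

Ore grade = (metal mass / ore mass) * 100
= (52 / 1100) * 100
= 0.04727272727 * 100
= 4.7273%


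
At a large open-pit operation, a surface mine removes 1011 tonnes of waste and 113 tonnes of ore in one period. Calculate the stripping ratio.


8.9469

Stripping ratio = waste tonnage / ore tonnage
= 1011 / 113
= 8.9469


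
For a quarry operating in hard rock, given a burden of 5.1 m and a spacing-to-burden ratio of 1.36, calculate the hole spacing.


6.936 m

Spacing = burden * ratio
= 5.1 * 1.36
= 6.936 m


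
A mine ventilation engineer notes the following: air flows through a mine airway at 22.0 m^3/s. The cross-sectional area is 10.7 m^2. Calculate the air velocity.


Velocity = flow rate / cross-sectional area
= 22.0 / 10.7
= 2.0561 m/s

2.0561 m/s


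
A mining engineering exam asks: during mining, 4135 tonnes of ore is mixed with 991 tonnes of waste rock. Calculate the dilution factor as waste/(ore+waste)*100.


Total material = ore + waste
= 4135 + 991 = 5126 tonnes
Dilution = waste / total * 100
= 991 / 5126 * 100
= 0.1933281311 * 100
= 19.3328%

19.3328%


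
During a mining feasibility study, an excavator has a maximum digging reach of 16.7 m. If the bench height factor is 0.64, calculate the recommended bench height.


Bench height = reach * factor
= 16.7 * 0.64
= 10.688 m

10.688 m
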